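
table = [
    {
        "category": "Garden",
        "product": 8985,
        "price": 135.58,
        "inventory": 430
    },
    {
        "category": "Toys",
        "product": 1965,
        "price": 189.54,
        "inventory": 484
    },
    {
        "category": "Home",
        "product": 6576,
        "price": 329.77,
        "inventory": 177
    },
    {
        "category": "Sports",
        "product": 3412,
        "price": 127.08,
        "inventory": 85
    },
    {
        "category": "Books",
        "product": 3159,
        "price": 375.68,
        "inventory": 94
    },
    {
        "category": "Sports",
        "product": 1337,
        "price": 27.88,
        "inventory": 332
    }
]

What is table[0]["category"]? "Garden"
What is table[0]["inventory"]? 430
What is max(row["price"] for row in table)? 375.68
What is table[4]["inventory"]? 94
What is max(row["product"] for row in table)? 8985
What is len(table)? 6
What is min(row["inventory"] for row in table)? 85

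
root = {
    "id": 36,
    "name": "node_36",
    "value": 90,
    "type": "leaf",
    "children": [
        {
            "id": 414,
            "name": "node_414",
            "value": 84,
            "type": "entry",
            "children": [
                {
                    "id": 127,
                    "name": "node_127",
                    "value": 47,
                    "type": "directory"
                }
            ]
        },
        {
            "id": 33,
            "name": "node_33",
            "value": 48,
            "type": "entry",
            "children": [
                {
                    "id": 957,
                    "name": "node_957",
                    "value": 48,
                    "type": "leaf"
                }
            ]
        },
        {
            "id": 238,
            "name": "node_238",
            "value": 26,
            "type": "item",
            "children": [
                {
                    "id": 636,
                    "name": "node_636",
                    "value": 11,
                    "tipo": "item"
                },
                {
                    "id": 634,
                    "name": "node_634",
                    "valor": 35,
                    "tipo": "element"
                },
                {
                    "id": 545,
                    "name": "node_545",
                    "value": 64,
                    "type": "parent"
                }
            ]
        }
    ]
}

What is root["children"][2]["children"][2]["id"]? 545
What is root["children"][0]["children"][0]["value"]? 47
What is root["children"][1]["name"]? "node_33"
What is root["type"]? "leaf"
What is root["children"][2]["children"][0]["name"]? "node_636"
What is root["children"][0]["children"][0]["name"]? "node_127"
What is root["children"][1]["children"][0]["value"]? 48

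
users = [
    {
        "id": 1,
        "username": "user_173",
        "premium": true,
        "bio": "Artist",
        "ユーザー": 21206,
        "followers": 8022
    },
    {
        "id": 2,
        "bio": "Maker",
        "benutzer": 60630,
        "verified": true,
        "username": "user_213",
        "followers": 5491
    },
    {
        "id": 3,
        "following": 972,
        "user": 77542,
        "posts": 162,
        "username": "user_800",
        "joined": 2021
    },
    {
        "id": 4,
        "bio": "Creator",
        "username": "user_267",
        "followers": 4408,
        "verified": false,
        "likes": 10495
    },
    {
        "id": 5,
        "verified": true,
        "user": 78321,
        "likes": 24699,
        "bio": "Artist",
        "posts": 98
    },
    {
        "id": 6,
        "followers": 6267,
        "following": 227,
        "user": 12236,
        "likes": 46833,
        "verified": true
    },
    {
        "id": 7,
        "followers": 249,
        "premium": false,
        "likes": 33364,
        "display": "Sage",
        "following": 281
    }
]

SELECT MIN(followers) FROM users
249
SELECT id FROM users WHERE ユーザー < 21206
[]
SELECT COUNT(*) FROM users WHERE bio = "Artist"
2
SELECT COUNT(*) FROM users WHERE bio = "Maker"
1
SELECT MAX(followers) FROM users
8022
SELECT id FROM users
[1, 2, 3, 4, 5, 6, 7]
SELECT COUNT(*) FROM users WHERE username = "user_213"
1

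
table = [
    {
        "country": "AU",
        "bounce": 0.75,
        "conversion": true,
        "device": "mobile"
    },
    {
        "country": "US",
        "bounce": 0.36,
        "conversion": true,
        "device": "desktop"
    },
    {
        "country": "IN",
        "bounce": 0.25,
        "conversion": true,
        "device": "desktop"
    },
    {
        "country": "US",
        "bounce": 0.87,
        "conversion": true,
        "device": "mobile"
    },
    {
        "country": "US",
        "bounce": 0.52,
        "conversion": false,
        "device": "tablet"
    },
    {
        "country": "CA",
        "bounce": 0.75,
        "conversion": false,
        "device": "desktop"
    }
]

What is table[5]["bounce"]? 0.75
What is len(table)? 6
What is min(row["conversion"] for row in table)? False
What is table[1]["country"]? "US"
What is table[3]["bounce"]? 0.87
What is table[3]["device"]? "mobile"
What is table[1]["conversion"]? True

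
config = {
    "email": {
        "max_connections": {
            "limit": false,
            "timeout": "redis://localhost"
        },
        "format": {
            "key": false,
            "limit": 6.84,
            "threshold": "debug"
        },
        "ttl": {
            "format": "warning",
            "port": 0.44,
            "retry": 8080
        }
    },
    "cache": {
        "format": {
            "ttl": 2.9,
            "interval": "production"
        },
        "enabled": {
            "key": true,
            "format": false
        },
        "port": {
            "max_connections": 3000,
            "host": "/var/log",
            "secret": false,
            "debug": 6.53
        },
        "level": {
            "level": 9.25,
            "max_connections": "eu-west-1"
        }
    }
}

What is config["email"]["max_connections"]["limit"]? False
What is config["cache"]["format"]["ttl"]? 2.9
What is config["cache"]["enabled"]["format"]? False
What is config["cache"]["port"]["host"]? "/var/log"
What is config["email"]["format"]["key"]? False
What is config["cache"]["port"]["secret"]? False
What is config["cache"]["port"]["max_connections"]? 3000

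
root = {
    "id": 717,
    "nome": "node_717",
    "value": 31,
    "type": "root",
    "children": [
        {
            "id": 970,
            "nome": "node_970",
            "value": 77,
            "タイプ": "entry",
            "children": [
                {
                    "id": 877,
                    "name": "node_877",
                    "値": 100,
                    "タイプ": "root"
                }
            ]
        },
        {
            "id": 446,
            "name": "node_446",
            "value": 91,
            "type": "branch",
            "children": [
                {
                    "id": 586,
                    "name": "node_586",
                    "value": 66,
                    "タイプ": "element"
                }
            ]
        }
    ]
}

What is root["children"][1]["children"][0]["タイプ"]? "element"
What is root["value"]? 31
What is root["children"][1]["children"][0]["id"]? 586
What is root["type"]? "root"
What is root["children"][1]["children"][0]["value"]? 66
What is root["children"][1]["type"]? "branch"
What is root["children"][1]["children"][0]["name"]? "node_586"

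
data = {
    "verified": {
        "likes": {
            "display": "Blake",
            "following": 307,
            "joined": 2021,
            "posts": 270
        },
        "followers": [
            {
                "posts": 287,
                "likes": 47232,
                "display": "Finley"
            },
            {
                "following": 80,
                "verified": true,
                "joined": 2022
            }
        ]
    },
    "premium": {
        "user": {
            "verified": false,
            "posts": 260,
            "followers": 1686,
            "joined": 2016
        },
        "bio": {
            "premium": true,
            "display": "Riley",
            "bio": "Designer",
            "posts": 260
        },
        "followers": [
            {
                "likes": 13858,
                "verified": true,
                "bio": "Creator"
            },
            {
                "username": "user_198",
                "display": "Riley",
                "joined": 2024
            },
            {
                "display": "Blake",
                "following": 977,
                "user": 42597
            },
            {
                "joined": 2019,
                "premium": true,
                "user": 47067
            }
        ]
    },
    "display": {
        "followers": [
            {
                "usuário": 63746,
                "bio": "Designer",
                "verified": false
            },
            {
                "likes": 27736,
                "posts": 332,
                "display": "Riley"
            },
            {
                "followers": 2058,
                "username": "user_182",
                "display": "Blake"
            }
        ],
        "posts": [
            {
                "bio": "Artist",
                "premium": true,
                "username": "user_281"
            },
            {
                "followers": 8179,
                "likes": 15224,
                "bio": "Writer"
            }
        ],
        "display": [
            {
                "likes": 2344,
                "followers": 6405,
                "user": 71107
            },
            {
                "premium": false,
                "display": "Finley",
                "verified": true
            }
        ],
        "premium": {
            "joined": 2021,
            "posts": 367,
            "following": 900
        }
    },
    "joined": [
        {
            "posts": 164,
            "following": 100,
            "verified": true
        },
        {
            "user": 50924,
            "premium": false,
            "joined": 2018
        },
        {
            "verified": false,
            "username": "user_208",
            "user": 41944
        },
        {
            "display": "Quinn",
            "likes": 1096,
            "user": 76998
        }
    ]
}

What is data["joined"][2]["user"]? 41944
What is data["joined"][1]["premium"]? False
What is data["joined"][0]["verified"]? True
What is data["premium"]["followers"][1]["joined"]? 2024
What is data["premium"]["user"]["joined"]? 2016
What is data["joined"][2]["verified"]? False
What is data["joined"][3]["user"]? 76998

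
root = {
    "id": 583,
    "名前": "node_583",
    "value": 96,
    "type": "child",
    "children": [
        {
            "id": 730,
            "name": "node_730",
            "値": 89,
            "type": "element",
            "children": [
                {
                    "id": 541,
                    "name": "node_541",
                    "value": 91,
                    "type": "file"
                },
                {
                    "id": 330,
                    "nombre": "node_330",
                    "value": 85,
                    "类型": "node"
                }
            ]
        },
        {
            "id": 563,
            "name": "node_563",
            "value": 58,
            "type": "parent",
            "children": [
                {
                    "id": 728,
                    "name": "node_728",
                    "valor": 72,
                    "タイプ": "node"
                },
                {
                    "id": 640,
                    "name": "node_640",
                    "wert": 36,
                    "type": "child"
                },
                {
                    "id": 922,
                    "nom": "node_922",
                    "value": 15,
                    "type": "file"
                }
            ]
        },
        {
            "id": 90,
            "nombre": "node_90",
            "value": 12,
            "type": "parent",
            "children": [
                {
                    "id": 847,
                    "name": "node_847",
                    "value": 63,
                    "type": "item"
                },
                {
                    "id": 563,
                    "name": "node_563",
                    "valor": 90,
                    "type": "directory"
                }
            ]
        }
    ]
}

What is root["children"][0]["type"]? "element"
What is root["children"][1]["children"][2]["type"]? "file"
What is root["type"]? "child"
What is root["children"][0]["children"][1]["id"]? 330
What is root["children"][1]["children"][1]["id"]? 640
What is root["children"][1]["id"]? 563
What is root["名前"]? "node_583"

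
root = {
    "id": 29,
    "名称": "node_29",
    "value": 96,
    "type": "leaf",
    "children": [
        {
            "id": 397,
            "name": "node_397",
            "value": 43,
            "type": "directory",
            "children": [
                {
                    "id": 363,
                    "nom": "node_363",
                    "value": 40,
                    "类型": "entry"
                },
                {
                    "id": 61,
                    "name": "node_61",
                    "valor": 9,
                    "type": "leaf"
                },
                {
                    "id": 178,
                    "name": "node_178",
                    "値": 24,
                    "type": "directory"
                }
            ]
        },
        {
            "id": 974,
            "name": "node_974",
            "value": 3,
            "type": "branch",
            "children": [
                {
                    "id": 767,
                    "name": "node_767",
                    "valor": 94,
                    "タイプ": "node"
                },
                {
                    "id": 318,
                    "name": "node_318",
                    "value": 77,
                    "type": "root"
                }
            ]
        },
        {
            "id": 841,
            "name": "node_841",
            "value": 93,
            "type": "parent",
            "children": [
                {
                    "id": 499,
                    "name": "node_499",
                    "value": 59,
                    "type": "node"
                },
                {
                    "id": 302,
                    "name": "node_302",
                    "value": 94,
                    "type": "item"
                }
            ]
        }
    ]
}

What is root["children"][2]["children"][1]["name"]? "node_302"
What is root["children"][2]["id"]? 841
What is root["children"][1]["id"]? 974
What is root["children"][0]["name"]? "node_397"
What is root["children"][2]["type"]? "parent"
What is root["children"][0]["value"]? 43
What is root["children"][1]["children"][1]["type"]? "root"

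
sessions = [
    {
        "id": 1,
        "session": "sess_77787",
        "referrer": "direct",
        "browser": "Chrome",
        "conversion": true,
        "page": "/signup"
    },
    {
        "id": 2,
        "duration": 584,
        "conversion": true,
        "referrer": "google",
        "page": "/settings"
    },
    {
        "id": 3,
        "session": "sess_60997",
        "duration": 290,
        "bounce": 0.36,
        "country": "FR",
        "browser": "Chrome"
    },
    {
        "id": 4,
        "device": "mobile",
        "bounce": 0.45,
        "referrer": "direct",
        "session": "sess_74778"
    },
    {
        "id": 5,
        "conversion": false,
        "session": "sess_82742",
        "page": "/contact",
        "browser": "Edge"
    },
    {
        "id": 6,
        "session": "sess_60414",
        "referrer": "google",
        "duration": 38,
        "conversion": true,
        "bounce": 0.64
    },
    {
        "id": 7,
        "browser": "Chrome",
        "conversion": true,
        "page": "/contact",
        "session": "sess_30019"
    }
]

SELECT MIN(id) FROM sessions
1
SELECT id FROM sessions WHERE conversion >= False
[1, 2, 5, 6, 7]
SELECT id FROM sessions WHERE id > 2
[3, 4, 5, 6, 7]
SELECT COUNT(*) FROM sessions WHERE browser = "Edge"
1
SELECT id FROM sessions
[1, 2, 3, 4, 5, 6, 7]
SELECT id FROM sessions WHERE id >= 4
[4, 5, 6, 7]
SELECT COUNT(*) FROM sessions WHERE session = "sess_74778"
1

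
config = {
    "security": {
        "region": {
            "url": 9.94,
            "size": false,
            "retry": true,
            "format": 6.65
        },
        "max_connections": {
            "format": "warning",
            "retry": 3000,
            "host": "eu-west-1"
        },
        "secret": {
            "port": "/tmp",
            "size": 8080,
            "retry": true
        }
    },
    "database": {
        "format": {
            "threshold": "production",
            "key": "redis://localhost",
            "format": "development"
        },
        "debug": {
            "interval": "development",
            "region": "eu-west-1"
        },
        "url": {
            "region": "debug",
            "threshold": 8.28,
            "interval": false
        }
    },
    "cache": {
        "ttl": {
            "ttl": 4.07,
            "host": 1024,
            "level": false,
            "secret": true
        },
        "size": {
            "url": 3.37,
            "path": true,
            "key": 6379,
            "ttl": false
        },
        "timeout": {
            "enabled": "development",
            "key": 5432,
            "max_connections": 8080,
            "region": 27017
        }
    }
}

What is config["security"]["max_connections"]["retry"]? 3000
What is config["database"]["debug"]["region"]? "eu-west-1"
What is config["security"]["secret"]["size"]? 8080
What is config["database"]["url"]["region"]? "debug"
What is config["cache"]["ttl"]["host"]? 1024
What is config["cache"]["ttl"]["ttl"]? 4.07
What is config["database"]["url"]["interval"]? False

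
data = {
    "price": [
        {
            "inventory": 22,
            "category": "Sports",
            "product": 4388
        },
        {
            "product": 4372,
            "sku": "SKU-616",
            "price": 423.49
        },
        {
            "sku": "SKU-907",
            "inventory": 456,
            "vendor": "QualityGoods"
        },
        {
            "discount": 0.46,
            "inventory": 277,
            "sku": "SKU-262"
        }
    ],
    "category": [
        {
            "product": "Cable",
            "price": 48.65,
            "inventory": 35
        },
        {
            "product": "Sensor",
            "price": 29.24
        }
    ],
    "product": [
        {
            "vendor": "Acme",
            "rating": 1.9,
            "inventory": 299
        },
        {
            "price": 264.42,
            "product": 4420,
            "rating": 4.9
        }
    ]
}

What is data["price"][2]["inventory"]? 456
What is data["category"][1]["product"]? "Sensor"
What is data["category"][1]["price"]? 29.24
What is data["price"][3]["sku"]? "SKU-262"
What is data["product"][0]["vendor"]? "Acme"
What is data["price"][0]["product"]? 4388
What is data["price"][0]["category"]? "Sports"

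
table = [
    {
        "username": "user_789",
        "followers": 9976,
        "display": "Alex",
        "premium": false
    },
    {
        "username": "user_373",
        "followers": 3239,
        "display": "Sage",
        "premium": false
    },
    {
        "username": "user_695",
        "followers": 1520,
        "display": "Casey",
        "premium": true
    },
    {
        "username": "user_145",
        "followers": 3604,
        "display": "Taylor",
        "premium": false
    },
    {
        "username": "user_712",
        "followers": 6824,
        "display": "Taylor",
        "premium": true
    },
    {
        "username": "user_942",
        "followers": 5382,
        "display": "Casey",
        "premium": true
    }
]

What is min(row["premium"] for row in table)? False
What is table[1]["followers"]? 3239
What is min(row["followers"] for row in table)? 1520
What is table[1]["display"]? "Sage"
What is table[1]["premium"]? False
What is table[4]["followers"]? 6824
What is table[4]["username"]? "user_712"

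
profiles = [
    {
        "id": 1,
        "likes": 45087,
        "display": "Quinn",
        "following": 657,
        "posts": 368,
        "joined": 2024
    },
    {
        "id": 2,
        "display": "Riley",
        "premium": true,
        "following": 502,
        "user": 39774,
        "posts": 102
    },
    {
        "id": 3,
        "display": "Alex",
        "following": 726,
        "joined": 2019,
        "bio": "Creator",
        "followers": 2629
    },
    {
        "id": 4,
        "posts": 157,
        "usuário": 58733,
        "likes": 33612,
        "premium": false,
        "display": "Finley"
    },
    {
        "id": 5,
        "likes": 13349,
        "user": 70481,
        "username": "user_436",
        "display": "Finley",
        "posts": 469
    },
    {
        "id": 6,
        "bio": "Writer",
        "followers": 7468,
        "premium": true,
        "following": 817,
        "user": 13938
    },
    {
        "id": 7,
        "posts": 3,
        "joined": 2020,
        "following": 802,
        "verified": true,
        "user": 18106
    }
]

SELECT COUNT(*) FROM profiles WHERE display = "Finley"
2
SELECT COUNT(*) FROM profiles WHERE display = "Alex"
1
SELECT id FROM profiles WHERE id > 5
[6, 7]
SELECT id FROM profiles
[1, 2, 3, 4, 5, 6, 7]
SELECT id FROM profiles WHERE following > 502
[1, 3, 6, 7]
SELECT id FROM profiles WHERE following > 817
[]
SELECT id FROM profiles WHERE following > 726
[6, 7]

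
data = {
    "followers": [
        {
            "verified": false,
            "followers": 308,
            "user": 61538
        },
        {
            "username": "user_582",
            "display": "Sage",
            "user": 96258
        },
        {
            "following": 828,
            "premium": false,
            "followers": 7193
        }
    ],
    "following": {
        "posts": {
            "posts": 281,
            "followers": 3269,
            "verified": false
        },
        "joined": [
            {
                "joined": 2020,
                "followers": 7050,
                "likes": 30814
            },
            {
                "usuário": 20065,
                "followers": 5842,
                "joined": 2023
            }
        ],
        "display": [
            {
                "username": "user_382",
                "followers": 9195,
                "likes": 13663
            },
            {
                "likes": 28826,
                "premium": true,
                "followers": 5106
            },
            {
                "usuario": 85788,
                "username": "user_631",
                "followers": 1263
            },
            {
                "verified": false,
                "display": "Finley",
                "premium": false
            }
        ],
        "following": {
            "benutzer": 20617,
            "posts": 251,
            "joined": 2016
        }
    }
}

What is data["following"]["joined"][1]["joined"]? 2023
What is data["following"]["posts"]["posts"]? 281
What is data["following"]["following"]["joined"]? 2016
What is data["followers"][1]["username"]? "user_582"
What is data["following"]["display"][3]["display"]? "Finley"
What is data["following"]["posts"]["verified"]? False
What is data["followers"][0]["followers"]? 308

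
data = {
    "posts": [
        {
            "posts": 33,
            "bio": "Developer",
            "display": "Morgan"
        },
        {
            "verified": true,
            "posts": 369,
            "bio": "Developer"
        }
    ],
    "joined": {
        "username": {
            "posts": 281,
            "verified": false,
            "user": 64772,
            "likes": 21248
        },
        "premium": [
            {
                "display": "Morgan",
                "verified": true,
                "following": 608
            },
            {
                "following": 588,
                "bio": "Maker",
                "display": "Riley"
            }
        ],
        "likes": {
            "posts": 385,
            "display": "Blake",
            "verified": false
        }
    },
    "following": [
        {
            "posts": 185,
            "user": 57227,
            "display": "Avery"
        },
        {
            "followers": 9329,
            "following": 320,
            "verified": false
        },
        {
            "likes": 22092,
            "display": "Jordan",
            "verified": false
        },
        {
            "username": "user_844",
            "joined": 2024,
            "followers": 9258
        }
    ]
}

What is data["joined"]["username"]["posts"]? 281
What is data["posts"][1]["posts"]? 369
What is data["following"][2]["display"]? "Jordan"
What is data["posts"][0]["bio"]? "Developer"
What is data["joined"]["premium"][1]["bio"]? "Maker"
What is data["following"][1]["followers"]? 9329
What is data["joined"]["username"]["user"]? 64772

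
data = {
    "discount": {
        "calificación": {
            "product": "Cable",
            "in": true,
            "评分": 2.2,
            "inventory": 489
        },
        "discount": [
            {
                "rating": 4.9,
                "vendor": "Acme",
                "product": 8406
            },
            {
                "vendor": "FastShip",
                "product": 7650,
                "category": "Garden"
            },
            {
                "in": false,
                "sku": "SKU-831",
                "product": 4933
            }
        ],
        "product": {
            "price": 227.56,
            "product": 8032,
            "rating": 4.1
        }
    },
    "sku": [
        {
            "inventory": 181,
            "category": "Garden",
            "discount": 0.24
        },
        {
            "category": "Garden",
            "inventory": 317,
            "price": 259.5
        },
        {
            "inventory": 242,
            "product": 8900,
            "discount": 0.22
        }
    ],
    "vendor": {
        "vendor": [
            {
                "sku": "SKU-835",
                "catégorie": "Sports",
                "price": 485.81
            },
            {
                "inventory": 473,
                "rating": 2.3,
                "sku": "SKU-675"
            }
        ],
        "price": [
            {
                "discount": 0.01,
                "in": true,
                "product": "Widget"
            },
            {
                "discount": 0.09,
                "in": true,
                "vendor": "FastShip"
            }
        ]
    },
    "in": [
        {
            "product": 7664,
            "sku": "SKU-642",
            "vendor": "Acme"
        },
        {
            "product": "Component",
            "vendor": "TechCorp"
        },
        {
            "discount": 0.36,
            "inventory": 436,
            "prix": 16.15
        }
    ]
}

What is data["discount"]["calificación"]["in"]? True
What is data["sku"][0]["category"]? "Garden"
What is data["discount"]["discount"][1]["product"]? 7650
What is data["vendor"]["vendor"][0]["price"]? 485.81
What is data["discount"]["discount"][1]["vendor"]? "FastShip"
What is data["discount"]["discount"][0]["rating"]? 4.9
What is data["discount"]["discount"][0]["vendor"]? "Acme"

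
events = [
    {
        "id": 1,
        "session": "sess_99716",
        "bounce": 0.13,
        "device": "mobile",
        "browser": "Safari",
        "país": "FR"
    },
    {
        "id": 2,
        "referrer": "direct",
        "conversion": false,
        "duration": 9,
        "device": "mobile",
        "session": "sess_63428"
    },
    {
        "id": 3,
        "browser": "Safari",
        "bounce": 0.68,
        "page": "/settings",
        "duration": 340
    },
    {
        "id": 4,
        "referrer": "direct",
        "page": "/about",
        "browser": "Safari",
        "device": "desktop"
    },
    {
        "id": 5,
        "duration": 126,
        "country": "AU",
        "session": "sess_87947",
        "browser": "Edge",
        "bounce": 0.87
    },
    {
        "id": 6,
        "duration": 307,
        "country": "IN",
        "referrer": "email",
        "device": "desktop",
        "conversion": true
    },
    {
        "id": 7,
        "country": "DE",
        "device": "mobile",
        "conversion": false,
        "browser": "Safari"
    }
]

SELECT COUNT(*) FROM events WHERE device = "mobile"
3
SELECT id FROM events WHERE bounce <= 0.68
[1, 3]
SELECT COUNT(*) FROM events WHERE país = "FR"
1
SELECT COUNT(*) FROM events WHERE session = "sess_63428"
1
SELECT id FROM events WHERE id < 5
[1, 2, 3, 4]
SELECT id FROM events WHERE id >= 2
[2, 3, 4, 5, 6, 7]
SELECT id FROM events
[1, 2, 3, 4, 5, 6, 7]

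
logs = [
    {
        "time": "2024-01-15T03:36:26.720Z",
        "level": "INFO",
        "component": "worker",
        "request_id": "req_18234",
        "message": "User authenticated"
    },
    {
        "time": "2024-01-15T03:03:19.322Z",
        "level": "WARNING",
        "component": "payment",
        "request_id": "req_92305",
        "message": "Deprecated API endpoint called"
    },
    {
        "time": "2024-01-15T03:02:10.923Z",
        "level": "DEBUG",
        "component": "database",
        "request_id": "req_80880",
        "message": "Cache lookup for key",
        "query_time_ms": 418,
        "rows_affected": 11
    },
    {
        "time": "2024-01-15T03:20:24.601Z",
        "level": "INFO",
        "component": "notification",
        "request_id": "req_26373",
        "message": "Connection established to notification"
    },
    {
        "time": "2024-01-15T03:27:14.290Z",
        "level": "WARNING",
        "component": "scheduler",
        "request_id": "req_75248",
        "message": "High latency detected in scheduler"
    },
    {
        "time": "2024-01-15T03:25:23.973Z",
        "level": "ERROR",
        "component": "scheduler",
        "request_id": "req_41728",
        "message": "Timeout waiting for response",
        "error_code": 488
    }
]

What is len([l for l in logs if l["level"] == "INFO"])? 2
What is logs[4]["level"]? "WARNING"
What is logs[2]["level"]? "DEBUG"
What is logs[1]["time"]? "2024-01-15T03:03:19.322Z"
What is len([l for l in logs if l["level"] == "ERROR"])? 1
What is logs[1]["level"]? "WARNING"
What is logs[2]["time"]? "2024-01-15T03:02:10.923Z"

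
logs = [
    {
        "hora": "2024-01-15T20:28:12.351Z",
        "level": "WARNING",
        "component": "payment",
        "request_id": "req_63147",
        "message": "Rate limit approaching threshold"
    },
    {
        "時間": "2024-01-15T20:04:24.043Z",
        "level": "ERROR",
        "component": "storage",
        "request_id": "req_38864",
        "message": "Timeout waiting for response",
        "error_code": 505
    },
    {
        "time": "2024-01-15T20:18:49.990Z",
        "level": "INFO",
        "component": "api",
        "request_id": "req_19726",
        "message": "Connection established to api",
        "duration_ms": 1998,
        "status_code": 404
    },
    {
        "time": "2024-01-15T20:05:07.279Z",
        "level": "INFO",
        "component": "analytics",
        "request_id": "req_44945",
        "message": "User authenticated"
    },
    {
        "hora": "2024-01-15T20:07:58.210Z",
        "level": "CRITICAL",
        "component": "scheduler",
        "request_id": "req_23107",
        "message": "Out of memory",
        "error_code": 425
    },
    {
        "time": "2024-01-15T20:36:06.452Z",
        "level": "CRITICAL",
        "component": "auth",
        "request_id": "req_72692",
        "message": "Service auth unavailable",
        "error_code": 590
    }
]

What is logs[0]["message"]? "Rate limit approaching threshold"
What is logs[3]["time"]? "2024-01-15T20:05:07.279Z"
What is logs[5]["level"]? "CRITICAL"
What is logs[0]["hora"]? "2024-01-15T20:28:12.351Z"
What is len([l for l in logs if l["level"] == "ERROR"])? 1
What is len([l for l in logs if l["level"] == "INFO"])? 2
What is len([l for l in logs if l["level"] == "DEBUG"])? 0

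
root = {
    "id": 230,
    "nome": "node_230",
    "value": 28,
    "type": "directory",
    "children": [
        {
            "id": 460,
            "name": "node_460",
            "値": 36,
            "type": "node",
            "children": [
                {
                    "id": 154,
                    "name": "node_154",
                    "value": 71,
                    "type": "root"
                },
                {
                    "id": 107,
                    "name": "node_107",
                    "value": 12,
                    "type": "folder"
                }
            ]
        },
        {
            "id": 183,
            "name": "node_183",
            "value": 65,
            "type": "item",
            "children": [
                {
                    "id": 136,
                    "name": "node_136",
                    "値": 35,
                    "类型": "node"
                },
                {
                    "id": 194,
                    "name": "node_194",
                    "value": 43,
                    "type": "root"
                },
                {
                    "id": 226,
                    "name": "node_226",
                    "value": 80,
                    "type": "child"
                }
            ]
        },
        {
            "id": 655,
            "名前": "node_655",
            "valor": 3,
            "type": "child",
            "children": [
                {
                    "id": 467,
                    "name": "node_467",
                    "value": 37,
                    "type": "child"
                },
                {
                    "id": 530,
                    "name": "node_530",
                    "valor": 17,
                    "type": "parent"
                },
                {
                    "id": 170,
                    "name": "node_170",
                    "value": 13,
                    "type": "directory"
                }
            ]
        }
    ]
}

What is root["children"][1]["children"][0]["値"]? 35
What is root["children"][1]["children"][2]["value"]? 80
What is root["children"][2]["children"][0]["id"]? 467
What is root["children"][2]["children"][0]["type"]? "child"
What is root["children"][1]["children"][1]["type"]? "root"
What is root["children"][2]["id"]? 655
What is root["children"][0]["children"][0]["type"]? "root"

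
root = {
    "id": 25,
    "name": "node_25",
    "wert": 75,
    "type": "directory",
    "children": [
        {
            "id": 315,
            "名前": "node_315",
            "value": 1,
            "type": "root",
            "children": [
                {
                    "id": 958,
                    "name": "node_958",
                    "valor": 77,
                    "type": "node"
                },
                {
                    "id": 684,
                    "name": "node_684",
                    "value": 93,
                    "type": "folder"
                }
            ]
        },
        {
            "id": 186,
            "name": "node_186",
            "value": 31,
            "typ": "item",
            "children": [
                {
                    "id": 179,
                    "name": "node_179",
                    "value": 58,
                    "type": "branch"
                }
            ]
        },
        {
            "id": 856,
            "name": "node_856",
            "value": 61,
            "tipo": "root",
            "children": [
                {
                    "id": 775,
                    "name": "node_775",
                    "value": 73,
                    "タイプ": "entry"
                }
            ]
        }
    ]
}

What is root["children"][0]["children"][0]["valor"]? 77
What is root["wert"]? 75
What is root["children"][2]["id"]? 856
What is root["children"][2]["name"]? "node_856"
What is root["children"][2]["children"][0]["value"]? 73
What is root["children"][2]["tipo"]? "root"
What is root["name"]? "node_25"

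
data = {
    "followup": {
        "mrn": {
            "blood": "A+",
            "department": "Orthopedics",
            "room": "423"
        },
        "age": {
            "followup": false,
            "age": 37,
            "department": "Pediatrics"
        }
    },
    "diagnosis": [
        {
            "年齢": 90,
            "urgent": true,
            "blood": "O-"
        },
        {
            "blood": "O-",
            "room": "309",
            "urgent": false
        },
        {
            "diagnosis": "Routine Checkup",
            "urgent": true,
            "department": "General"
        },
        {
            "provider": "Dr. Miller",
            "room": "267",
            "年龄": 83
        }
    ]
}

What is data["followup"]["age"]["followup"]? False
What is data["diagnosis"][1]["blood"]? "O-"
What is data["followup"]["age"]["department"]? "Pediatrics"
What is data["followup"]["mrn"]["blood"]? "A+"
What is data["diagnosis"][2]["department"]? "General"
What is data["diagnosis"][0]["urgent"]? True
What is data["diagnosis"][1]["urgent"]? False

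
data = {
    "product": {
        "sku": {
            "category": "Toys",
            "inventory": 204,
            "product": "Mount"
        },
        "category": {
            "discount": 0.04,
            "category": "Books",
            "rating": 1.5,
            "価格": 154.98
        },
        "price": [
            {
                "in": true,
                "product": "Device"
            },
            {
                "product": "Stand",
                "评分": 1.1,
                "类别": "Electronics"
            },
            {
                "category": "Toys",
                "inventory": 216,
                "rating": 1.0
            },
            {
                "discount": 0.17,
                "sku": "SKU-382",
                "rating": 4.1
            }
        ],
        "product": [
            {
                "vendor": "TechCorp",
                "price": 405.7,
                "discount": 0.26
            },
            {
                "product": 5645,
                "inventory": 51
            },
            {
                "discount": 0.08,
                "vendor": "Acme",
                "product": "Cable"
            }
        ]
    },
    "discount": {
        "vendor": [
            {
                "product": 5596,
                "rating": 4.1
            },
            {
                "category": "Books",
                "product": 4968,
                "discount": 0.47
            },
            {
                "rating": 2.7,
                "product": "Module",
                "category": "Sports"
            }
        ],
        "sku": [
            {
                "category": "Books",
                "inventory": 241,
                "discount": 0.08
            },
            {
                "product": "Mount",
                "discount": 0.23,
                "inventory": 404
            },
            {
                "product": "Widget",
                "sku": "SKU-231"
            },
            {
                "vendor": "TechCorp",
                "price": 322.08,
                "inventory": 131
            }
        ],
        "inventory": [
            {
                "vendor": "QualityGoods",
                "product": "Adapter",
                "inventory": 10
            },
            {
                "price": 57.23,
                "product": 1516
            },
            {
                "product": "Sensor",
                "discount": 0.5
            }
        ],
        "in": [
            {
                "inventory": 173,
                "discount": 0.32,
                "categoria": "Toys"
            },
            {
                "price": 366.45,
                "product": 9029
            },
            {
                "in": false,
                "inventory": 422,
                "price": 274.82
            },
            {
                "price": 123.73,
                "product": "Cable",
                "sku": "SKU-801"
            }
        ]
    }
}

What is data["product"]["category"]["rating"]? 1.5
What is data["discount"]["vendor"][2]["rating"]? 2.7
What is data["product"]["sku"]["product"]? "Mount"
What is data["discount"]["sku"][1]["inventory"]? 404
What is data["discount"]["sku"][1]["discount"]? 0.23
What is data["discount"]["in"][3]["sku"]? "SKU-801"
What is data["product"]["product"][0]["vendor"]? "TechCorp"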